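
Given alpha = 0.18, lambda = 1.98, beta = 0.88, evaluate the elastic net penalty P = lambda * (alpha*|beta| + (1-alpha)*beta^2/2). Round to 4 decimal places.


alpha * |beta| = 0.18 * 0.88 = 0.1584.
(1-alpha) * beta^2/2 = 0.82 * 0.7744/2 = 0.3175.
Total = 1.98 * (0.1584 + 0.3175) = 0.9423.

0.9423


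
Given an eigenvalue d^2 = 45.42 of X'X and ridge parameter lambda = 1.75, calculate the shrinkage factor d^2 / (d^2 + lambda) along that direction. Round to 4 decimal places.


Denominator = d^2 + lambda = 45.42 + 1.75 = 47.1700.
Shrinkage = 45.42 / 47.1700 = 0.9629.

0.9629


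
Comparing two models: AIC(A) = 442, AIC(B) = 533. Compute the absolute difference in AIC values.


|AIC_A - AIC_B| = |442 - 533| = 91.
Model A is preferred (lower AIC).

91


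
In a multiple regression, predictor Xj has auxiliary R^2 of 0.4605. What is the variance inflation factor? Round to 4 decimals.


Using VIF = 1/(1 - R^2_j):
1 - 0.4605 = 0.5395.
VIF = 1.8536.

1.8536


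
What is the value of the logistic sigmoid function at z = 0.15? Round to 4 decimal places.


exp(-0.1500) = 0.8607.
1 + exp(-z) = 1.8607.
sigmoid = 1/1.8607 = 0.5374.

0.5374


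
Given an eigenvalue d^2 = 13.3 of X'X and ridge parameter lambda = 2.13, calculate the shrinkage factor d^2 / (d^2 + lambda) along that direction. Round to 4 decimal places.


Compute the denominator: 13.3 + 2.13 = 15.4300.
Shrinkage factor = 13.3 / 15.4300 = 0.8620.

0.8620


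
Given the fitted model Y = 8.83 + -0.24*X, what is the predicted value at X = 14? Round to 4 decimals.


Predicted value:
Y = 8.83 + (-0.24)(14) = 8.83 + -3.3600 = 5.4700.

5.4700


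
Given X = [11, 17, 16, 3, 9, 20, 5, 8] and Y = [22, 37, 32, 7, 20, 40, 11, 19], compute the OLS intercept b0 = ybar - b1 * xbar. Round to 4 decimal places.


First find the slope: b1 = 1.9598.
Means: xbar = 11.1250, ybar = 23.5000.
b0 = ybar - b1 * xbar = 23.5000 - 1.9598 * 11.1250 = 1.6974.

1.6974


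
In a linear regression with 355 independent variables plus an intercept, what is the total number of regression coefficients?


Total coefficients = number of predictors + 1 (for the intercept).
= 355 + 1 = 356.

356


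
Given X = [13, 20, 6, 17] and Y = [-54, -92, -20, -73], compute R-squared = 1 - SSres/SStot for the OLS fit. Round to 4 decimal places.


After computing the OLS fit (b0=11.1409, b1=-5.0636):
SSres = 8.3045, SStot = 2828.7500.
R^2 = 1 - 8.3045/2828.7500 = 0.9971.

0.9971


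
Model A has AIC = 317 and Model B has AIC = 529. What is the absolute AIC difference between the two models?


Absolute difference = |317 - 529| = 212.
The model with lower AIC (A) is preferred.

212


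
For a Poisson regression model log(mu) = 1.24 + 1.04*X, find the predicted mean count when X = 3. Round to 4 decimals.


eta = 1.24 + 1.04 * 3 = 4.3600.
mu = exp(4.3600) = 78.2571.

78.2571


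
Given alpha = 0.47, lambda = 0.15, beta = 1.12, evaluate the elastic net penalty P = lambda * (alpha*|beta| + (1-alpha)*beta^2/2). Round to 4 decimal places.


L1 component = 0.47 * |1.12| = 0.5264.
L2 component = 0.53 * 1.12^2 / 2 = 0.3324.
Penalty = 0.15 * (0.5264 + 0.3324) = 0.15 * 0.8588 = 0.1288.

0.1288


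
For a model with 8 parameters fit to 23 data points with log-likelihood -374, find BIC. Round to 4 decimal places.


k * ln(n) = 8 * ln(23) = 8 * 3.135494 = 25.083952.
-2 * loglik = -2 * (-374) = 748.
BIC = 25.083952 + 748 = 773.083952, which rounds to 773.0840.

773.0840


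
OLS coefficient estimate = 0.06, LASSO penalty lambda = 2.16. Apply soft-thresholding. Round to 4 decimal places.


Absolute value: |0.06| = 0.06.
Compare to lambda = 2.16.
Since |beta| <= lambda, the coefficient is set to 0.

0.0000


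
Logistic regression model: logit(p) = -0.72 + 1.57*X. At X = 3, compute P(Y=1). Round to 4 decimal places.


Linear predictor: z = -0.72 + 1.57 * 3 = 3.9900.
P = 1/(1 + exp(-3.9900)) = 1/(1 + 0.0185) = 0.9818.

0.9818


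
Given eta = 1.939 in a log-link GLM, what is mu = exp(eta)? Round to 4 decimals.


The inverse log link gives:
mu = exp(1.939) = 6.9518.

6.9518


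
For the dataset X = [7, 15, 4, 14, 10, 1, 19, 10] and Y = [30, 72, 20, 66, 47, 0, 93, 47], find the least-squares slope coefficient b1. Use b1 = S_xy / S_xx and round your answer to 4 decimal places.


Calculate xbar = 10.0000, ybar = 46.8750.
S_xx = 248.0000, S_xy = 1251.0000.
Using b1 = S_xy / S_xx = 1251.0000 / 248.0000, we get b1 = 5.0444.

5.0444


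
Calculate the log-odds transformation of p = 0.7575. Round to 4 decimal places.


Compute the odds: 0.7575/0.2425 = 3.1237.
Take the natural log: ln(3.1237) = 1.1390.

1.1390


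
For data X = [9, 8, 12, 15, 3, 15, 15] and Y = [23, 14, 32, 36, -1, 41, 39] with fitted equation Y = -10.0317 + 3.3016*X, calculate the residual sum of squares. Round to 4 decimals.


Predicted values from Y = -10.0317 + 3.3016*X.
Residuals: [3.3173, -2.3811, 2.4125, -3.4923, -0.8731, 1.5077, -0.4923].
SSres = 37.9683.

37.9683


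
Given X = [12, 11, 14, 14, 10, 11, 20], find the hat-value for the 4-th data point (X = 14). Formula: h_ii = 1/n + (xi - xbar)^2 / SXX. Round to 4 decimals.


Compute xbar = 13.1429 with n = 7 observations.
SXX = 68.8571.
Leverage = 1/7 + (14 - 13.1429)^2/68.8571 = 0.1535.

0.1535


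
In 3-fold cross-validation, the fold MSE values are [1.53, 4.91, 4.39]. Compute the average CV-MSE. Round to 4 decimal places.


Sum of fold MSEs = 10.8300.
Average = 10.8300 / 3 = 3.6100.

3.6100


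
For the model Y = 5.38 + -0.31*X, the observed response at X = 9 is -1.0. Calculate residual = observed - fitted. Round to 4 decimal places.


Compute yhat = 5.38 + (-0.31)(9) = 2.5900.
Residual = actual - predicted = -1.0 - 2.5900 = -3.5900.

-3.5900


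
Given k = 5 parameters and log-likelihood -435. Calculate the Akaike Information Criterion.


AIC = 2*5 - 2*(-435).
= 10 + 870 = 880.

880


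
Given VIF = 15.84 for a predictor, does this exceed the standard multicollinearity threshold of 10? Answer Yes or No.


The threshold is 10.
VIF = 15.84 is >= 10.
Multicollinearity indication: Yes.

Yes


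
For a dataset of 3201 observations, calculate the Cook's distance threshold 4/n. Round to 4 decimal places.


Using the rule of thumb:
Threshold = 4 / 3201 = 0.0012.

0.0012


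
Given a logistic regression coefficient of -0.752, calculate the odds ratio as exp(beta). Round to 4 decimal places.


exp(-0.752) = 0.4714.
So the odds ratio is 0.4714.

0.4714


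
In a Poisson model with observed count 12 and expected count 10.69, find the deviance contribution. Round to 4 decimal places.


y/mu = 12/10.69 = 1.122544 (approx.), and ln(12/10.69) = 0.115598.
y * ln(y/mu) = 12 * 0.115598 = 1.387176.
y - mu = 1.31.
D = 2 * (1.387176 - 1.31) = 0.154352, which rounds to 0.1544.

0.1544


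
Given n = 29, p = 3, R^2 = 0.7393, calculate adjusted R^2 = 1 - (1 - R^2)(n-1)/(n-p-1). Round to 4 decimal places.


Adjusted R^2 = 1 - (1 - R^2) * (n-1)/(n-p-1).
(1 - R^2) = 0.2607.
(n-1)/(n-p-1) = 28/25.
(1 - R^2) * (n-1) = 0.2607 * 28 = 7.2996.
Divide by (n-p-1): 7.2996 / 25 = 0.2920.
Adj R^2 = 1 - 0.2920 = 0.7080.

0.7080


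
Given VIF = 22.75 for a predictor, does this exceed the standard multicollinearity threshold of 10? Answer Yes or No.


Compare VIF = 22.75 to the threshold of 10.
22.75 >= 10, so the answer is Yes.

Yes


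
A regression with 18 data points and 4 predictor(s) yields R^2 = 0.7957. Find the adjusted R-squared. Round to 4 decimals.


Plug in: Adj R^2 = 1 - (1 - 0.7957) * 17/13.
= 1 - 0.2043 * 17/13
= 1 - 3.4731 / 13
= 1 - 0.2672 = 0.7328.

0.7328


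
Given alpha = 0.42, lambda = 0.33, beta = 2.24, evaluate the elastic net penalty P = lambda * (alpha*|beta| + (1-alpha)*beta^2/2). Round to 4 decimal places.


alpha * |beta| = 0.42 * 2.24 = 0.9408.
(1-alpha) * beta^2/2 = 0.58 * 5.0176/2 = 1.4551.
Total = 0.33 * (0.9408 + 1.4551) = 0.7906.

0.7906


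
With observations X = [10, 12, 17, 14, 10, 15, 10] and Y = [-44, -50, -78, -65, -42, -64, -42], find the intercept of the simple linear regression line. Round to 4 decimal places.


First find the slope: b1 = -4.9461.
Means: xbar = 12.5714, ybar = -55.0000.
b0 = ybar - b1 * xbar = -55.0000 - -4.9461 * 12.5714 = 7.1796.

7.1796


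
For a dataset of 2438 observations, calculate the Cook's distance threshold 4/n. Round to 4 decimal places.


Cook's distance cutoff = 4/n = 4/2438.
= 0.0016.

0.0016


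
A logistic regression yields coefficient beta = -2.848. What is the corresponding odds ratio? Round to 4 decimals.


Odds ratio = exp(beta) = exp(-2.848).
= 0.0580.

0.0580


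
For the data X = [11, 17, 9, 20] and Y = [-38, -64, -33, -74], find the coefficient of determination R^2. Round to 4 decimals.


After computing the OLS fit (b0=2.8952, b1=-3.8698):
SSres = 5.4159, SStot = 1184.7500.
R^2 = 1 - 5.4159/1184.7500 = 0.9954.

0.9954


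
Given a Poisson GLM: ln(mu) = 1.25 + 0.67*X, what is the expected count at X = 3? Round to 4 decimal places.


Linear predictor: eta = 1.25 + (0.67)(3) = 3.2600.
Expected count: mu = exp(3.2600) = 26.0495.

26.0495


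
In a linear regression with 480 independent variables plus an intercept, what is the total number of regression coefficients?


Total coefficients = number of predictors + 1 (for the intercept).
= 480 + 1 = 481.

481


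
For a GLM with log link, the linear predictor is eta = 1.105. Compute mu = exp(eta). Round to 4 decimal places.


The inverse log link gives:
mu = exp(1.105) = 3.0192.

3.0192


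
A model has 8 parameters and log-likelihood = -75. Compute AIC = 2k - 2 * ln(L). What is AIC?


AIC = 2k - 2*loglik = 2(8) - 2(-75).
= 16 + 150 = 166.

166


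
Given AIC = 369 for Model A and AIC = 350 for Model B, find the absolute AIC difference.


Absolute difference = |369 - 350| = 19.
The model with lower AIC (B) is preferred.

19


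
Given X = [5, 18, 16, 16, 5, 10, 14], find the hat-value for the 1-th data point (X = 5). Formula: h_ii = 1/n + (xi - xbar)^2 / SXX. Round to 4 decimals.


n = 7, xbar = 12.0000.
SXX = sum((xi - xbar)^2) = 174.0000.
h = 1/7 + (5 - 12.0000)^2 / 174.0000 = 0.4245.

0.4245


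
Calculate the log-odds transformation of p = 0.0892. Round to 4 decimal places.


Compute the odds: 0.0892/0.9108 = 0.0979.
Take the natural log: ln(0.0979) = -2.3234.

-2.3234


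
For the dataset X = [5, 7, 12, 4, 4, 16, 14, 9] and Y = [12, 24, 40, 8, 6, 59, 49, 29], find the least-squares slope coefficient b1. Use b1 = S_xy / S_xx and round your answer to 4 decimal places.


First compute the means: xbar = 8.8750, ybar = 28.3750.
Then S_xx = sum((xi - xbar)^2) = 152.8750.
S_xy = sum((xi - xbar)(yi - ybar)) = 640.3750.
b1 = S_xy / S_xx = 640.3750 / 152.8750 = 4.1889.

4.1889


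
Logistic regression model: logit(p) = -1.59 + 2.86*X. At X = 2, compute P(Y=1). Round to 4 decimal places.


z = -1.59 + 2.86 * 2 = 4.1300.
Sigmoid: P = 1 / (1 + exp(-4.1300)) = 0.9842.

0.9842


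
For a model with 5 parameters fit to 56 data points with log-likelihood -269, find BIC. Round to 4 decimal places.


Compute k*ln(n) = 5*ln(56) = 5*4.025352 = 20.126760.
Then -2*loglik = 538.
BIC = 20.126760 + 538 = 558.126760, which rounds to 558.1268.

558.1268


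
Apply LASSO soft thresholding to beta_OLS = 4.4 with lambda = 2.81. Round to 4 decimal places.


Absolute value: |4.4| = 4.4.
Compare to lambda = 2.81.
Since |beta| > lambda, coefficient = sign(beta)*(|beta| - lambda) = 1.5900.

1.5900


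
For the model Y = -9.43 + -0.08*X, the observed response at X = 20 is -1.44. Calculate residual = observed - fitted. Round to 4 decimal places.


Predicted = -9.43 + -0.08 * 20 = -11.0300.
Residual = -1.44 - -11.0300 = 9.5900.

9.5900


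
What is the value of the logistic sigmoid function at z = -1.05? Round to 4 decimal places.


Compute exp(1.0500) = 2.8577.
Sigmoid = 1 / (1 + 2.8577) = 1 / 3.8577 = 0.2592.

0.2592


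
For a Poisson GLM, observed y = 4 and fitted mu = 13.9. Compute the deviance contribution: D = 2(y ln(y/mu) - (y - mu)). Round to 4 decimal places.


y/mu = 4/13.9 = 0.287770 (approx.), and ln(4/13.9) = -1.245594.
y * ln(y/mu) = 4 * -1.245594 = -4.982376.
y - mu = -9.9.
D = 2 * (-4.982376 - -9.9) = 9.835248, which rounds to 9.8352.

9.8352


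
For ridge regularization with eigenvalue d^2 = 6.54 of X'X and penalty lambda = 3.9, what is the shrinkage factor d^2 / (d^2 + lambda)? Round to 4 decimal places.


Compute the denominator: 6.54 + 3.9 = 10.4400.
Shrinkage factor = 6.54 / 10.4400 = 0.6264.

0.6264


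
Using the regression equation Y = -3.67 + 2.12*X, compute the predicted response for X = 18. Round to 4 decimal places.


Plug X = 18 into Y = -3.67 + 2.12*X:
Y = -3.67 + 38.1600 = 34.4900.

34.4900


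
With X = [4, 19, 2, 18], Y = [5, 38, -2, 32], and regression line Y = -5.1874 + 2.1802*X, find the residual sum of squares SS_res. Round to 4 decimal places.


Predicted values from Y = -5.1874 + 2.1802*X.
Residuals: [1.4666, 1.7636, -1.1730, -2.0562].
SSres = 10.8651.

10.8651


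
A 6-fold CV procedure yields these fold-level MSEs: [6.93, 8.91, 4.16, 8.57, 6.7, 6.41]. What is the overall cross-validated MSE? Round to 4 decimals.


Total MSE across folds = 41.6800.
CV-MSE = 41.6800/6 = 6.9467.

6.9467


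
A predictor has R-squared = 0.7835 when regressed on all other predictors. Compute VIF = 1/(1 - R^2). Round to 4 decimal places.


Denominator: 1 - 0.7835 = 0.2165.
VIF = 1 / 0.2165 = 4.6189.

4.6189


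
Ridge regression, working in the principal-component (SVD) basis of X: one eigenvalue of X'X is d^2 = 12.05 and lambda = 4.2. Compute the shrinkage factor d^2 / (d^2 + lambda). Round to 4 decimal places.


Compute the denominator: 12.05 + 4.2 = 16.2500.
Shrinkage factor = 12.05 / 16.2500 = 0.7415.

0.7415


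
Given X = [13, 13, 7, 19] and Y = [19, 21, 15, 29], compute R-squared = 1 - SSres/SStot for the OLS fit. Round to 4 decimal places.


The fitted line is Y = 5.8333 + 1.1667*X.
SSres = 6.0000, SStot = 104.0000.
R^2 = 1 - SSres/SStot = 0.9423.

0.9423


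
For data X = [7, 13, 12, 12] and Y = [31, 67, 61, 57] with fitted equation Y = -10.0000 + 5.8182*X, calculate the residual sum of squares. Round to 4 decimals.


For each point, residual = actual - predicted.
Residuals: [0.2726, 1.3634, 1.1816, -2.8184].
Sum of squared residuals = 11.2727.

11.2727


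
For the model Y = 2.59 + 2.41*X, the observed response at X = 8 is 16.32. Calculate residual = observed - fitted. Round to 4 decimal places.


Predicted = 2.59 + 2.41 * 8 = 21.8700.
Residual = 16.32 - 21.8700 = -5.5500.

-5.5500


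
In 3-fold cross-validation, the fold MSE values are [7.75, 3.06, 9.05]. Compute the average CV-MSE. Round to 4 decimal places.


Sum of fold MSEs = 19.8600.
Average = 19.8600 / 3 = 6.6200.

6.6200


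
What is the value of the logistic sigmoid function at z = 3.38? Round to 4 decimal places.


exp(-3.3800) = 0.0340.
1 + exp(-z) = 1.0340.
sigmoid = 1/1.0340 = 0.9671.

0.9671


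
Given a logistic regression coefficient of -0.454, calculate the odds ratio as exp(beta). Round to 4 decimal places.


The odds ratio is computed as:
OR = e^(-0.454) = 0.6351.

0.6351


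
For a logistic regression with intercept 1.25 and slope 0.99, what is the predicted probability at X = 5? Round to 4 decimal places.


Compute z = 1.25 + (0.99)(5) = 6.2000.
exp(-z) = 0.0020.
P = 1/(1 + 0.0020) = 0.9980.

0.9980


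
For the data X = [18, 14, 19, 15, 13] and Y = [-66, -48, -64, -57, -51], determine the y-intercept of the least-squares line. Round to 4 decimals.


Compute b1 = -2.8060 from the OLS formula.
With xbar = 15.8000 and ybar = -57.2000, the intercept is:
b0 = -57.2000 - -2.8060 * 15.8000 = -12.8657.

-12.8657


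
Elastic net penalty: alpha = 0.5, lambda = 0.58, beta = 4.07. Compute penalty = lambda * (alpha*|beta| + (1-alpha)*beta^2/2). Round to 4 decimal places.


L1 component = 0.5 * |4.07| = 2.0350.
L2 component = 0.5 * 4.07^2 / 2 = 4.1412.
Penalty = 0.58 * (2.0350 + 4.1412) = 0.58 * 6.1762 = 3.5822.

3.5822


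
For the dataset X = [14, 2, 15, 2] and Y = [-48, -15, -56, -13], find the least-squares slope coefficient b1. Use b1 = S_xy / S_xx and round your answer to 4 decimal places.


First compute the means: xbar = 8.2500, ybar = -33.0000.
Then S_xx = sum((xi - xbar)^2) = 156.7500.
S_xy = sum((xi - xbar)(yi - ybar)) = -479.0000.
b1 = S_xy / S_xx = -479.0000 / 156.7500 = -3.0558.

-3.0558


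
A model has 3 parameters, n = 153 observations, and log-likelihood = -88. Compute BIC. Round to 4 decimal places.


ln(153) = 5.030438.
k * ln(n) = 3 * 5.030438 = 15.091314.
-2L = 176.
BIC = 15.091314 + 176 = 191.091314, which rounds to 191.0913.

191.0913


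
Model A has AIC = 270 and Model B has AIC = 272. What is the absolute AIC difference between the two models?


Compute |270 - 272| = 2.
Model A has the smaller AIC.

2


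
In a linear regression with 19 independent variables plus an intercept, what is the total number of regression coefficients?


Total coefficients = number of predictors + 1 (for the intercept).
= 19 + 1 = 20.

20


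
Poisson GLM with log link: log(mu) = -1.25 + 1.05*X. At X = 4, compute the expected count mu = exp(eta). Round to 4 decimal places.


eta = -1.25 + 1.05 * 4 = 2.9500.
mu = exp(2.9500) = 19.1060.

19.1060


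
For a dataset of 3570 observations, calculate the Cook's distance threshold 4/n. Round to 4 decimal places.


Cook's distance cutoff = 4/n = 4/3570.
= 0.0011.

0.0011


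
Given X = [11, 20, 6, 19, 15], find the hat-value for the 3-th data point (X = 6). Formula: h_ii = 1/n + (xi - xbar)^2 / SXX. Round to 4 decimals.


Mean of X: xbar = 14.2000.
SXX = 134.8000.
For X = 6: h = 1/5 + (6 - 14.2000)^2/134.8000 = 0.6988.

0.6988


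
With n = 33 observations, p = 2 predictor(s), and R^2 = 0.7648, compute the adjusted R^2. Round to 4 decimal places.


Using the formula:
(1 - 0.7648) = 0.2352.
Multiply by 32/30: 0.2352 * 32 = 7.5264, then 7.5264 / 30 = 0.2509.
Adj R^2 = 1 - 0.2509 = 0.7491.

0.7491


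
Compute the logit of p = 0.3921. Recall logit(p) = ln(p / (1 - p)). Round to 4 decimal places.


Compute the odds: 0.3921/0.6079 = 0.6450.
Take the natural log: ln(0.6450) = -0.4385.

-0.4385


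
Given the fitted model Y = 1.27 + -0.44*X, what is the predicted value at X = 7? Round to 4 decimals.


Predicted value:
Y = 1.27 + (-0.44)(7) = 1.27 + -3.0800 = -1.8100.

-1.8100


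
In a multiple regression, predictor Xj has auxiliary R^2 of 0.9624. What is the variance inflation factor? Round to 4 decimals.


VIF = 1 / (1 - 0.9624).
= 1 / 0.0376 = 26.5957.

26.5957


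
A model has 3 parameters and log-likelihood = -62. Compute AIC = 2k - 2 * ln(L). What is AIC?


AIC = 2*3 - 2*(-62).
= 6 + 124 = 130.

130


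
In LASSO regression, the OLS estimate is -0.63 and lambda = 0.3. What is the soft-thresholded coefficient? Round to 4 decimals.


Check: |-0.63| = 0.63 vs lambda = 0.3.
Since |beta| > lambda, coefficient = sign(beta)*(|beta| - lambda) = -0.3300.
Soft-thresholded coefficient = -0.3300.

-0.3300


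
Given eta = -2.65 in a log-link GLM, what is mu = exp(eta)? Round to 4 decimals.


The inverse log link gives:
mu = exp(-2.65) = 0.0707.

0.0707


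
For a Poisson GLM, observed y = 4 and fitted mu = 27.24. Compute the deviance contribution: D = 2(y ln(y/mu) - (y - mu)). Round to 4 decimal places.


Compute y*ln(y/mu) = 4*ln(4/27.24) = 4*-1.918392 = -7.673568.
y - mu = -23.24.
D = 2*(-7.673568 - (-23.24)) = 31.132864, which rounds to 31.1329.

31.1329


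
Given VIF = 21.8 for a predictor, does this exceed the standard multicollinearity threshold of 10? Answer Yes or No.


Compare VIF = 21.8 to the threshold of 10.
21.8 >= 10, so the answer is Yes.

Yes


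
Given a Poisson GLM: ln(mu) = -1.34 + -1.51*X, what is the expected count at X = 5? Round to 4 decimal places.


Linear predictor: eta = -1.34 + (-1.51)(5) = -8.8900.
Expected count: mu = exp(-8.8900) = 0.0001.

0.0001


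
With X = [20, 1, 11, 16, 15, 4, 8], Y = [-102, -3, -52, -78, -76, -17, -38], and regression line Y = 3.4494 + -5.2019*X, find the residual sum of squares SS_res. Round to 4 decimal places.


Compute predicted values, then residuals = yi - yhat_i.
Residuals: [-1.4114, -1.2475, 1.7715, 1.7810, -1.4209, 0.3582, 0.1658].
SSres = sum(residual^2) = 12.0332.

12.0332


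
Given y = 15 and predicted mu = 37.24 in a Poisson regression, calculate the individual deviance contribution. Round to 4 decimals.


First: ln(15/37.24) = -0.909333.
Then: 15 * -0.909333 = -13.639995.
y - mu = 15 - 37.24 = -22.24.
D = 2(-13.639995 - -22.24) = 17.200010, which rounds to 17.2000.

17.2000


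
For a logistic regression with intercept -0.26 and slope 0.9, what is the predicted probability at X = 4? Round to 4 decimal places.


z = -0.26 + 0.9 * 4 = 3.3400.
Sigmoid: P = 1 / (1 + exp(-3.3400)) = 0.9658.

0.9658


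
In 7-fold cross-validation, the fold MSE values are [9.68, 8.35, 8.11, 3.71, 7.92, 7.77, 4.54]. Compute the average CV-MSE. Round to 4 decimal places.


Sum of fold MSEs = 50.0800.
Average = 50.0800 / 7 = 7.1543.

7.1543


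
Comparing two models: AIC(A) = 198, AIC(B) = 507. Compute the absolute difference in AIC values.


|AIC_A - AIC_B| = |198 - 507| = 309.
Model A is preferred (lower AIC).

309


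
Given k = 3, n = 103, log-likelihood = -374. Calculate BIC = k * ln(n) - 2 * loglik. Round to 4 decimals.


k * ln(n) = 3 * ln(103) = 3 * 4.634729 = 13.904187.
-2 * loglik = -2 * (-374) = 748.
BIC = 13.904187 + 748 = 761.904187, which rounds to 761.9042.

761.9042


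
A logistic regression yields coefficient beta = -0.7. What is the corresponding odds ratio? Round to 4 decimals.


Odds ratio = exp(beta) = exp(-0.7).
= 0.4966.

0.4966


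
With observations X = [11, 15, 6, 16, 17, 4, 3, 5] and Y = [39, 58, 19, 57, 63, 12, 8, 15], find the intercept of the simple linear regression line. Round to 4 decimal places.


Compute b1 = 3.9624 from the OLS formula.
With xbar = 9.6250 and ybar = 33.8750, the intercept is:
b0 = 33.8750 - 3.9624 * 9.6250 = -4.2629.

-4.2629


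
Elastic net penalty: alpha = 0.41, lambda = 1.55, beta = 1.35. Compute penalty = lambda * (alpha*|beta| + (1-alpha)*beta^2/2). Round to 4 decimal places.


alpha * |beta| = 0.41 * 1.35 = 0.5535.
(1-alpha) * beta^2/2 = 0.59 * 1.8225/2 = 0.5376.
Total = 1.55 * (0.5535 + 0.5376) = 1.6913.

1.6913


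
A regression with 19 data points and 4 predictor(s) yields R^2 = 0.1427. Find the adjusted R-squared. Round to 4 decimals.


Using the formula:
(1 - 0.1427) = 0.8573.
Multiply by 18/14: 0.8573 * 18 = 15.4314, then 15.4314 / 14 = 1.1022.
Adj R^2 = 1 - 1.1022 = -0.1022.

-0.1022


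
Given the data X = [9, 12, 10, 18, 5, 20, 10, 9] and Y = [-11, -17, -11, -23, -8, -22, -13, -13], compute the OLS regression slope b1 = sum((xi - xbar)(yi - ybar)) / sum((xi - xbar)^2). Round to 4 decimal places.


Calculate xbar = 11.6250, ybar = -14.7500.
S_xx = 173.8750, S_xy = -182.2500.
Using b1 = S_xy / S_xx = -182.2500 / 173.8750, we get b1 = -1.0482.

-1.0482


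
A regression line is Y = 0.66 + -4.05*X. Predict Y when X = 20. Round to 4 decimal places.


Predicted value:
Y = 0.66 + (-4.05)(20) = 0.66 + -81.0000 = -80.3400.

-80.3400


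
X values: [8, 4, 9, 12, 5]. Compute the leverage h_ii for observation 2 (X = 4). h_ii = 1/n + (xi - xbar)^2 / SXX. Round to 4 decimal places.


n = 5, xbar = 7.6000.
SXX = sum((xi - xbar)^2) = 41.2000.
h = 1/5 + (4 - 7.6000)^2 / 41.2000 = 0.5146.

0.5146


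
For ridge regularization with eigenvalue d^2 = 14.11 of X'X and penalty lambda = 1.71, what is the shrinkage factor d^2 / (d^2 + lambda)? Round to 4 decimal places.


Denominator = d^2 + lambda = 14.11 + 1.71 = 15.8200.
Shrinkage = 14.11 / 15.8200 = 0.8919.

0.8919


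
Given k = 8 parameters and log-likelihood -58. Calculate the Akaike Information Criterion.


Compute:
2k = 2*8 = 16.
-2*loglik = -2*(-58) = 116.
AIC = 16 + 116 = 132.

132


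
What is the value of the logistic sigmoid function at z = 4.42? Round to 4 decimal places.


Compute exp(-4.4200) = 0.0120.
Sigmoid = 1 / (1 + 0.0120) = 1 / 1.0120 = 0.9881.

0.9881


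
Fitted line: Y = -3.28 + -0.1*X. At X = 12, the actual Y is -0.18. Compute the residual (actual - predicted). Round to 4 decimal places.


Predicted = -3.28 + -0.1 * 12 = -4.4800.
Residual = -0.18 - -4.4800 = 4.3000.

4.3000


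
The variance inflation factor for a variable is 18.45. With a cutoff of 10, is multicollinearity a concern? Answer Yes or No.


The threshold is 10.
VIF = 18.45 is >= 10.
Multicollinearity indication: Yes.

Yes


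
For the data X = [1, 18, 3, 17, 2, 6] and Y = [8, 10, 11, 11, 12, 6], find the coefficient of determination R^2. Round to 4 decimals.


Fit the OLS line: b0 = 9.3036, b1 = 0.0464.
SSres = 24.6998.
SStot = 25.3333.
R^2 = 1 - 24.6998/25.3333 = 0.0250.

0.0250


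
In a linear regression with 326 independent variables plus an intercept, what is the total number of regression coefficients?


Each predictor gets one coefficient, plus one intercept.
Total parameters = 326 + 1 = 327.

327


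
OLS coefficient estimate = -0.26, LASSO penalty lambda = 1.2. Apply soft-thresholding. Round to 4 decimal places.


|beta_OLS| = 0.26.
lambda = 1.2.
Since |beta| <= lambda, the coefficient is set to 0.
Result = 0.0000.

0.0000


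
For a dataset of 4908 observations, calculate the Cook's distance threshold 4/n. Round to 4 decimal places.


Using the rule of thumb:
Threshold = 4 / 4908 = 0.0008.

0.0008


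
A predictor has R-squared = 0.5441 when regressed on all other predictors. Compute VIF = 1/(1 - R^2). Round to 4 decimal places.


VIF = 1 / (1 - 0.5441).
= 1 / 0.4559 = 2.1935.

2.1935


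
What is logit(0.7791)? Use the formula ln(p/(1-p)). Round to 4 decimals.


The odds are p/(1-p) = 0.7791 / 0.2209 = 3.5269.
logit(p) = ln(3.5269) = 1.2604.

1.2604


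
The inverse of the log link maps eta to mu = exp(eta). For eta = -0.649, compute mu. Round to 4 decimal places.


The inverse log link gives:
mu = exp(-0.649) = 0.5226.

0.5226


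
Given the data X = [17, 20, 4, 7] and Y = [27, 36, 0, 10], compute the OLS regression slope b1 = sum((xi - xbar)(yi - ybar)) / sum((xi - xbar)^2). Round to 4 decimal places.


Calculate xbar = 12.0000, ybar = 18.2500.
S_xx = 178.0000, S_xy = 373.0000.
Using b1 = S_xy / S_xx = 373.0000 / 178.0000, we get b1 = 2.0955.

2.0955


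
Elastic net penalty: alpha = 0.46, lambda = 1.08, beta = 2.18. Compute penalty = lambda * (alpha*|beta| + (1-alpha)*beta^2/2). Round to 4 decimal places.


L1 component = 0.46 * |2.18| = 1.0028.
L2 component = 0.54 * 2.18^2 / 2 = 1.2831.
Penalty = 1.08 * (1.0028 + 1.2831) = 1.08 * 2.2859 = 2.4688.

2.4688


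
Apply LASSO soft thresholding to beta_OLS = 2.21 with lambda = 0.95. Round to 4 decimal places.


Absolute value: |2.21| = 2.21.
Compare to lambda = 0.95.
Since |beta| > lambda, coefficient = sign(beta)*(|beta| - lambda) = 1.2600.

1.2600


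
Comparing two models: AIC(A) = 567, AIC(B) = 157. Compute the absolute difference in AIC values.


Absolute difference = |567 - 157| = 410.
The model with lower AIC (B) is preferred.

410


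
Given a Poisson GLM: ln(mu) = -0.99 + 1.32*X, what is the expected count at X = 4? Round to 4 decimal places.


Linear predictor: eta = -0.99 + (1.32)(4) = 4.2900.
Expected count: mu = exp(4.2900) = 72.9665.

72.9665


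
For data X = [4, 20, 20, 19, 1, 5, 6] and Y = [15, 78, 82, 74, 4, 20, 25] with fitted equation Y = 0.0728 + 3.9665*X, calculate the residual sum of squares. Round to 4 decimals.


Predicted values from Y = 0.0728 + 3.9665*X.
Residuals: [-0.9388, -1.4028, 2.5972, -1.4363, -0.0393, 0.0947, 1.1282].
SSres = 12.9409.

12.9409


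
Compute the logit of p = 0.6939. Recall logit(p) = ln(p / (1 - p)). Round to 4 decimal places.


Compute the odds: 0.6939/0.3061 = 2.2669.
Take the natural log: ln(2.2669) = 0.8184.

0.8184


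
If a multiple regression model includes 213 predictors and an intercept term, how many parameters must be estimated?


Total coefficients = number of predictors + 1 (for the intercept).
= 213 + 1 = 214.

214


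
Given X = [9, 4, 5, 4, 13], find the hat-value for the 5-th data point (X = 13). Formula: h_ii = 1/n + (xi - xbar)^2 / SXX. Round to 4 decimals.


n = 5, xbar = 7.0000.
SXX = sum((xi - xbar)^2) = 62.0000.
h = 1/5 + (13 - 7.0000)^2 / 62.0000 = 0.7806.

0.7806


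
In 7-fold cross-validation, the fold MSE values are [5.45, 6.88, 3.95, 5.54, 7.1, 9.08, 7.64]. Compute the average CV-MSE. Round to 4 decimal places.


Total MSE across folds = 45.6400.
CV-MSE = 45.6400/7 = 6.5200.

6.5200


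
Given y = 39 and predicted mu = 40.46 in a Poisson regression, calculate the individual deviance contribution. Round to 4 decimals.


Compute y*ln(y/mu) = 39*ln(39/40.46) = 39*-0.036752 = -1.433328.
y - mu = -1.46.
D = 2*(-1.433328 - (-1.46)) = 0.053344, which rounds to 0.0533.

0.0533


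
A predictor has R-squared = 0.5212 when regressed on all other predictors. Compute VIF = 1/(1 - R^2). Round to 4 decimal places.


Denominator: 1 - 0.5212 = 0.4788.
VIF = 1 / 0.4788 = 2.0886.

2.0886


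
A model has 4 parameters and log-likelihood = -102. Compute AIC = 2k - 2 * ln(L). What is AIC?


AIC = 2*4 - 2*(-102).
= 8 + 204 = 212.

212


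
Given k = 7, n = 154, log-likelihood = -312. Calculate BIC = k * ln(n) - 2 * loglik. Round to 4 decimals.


k * ln(n) = 7 * ln(154) = 7 * 5.036953 = 35.258671.
-2 * loglik = -2 * (-312) = 624.
BIC = 35.258671 + 624 = 659.258671, which rounds to 659.2587.

659.2587


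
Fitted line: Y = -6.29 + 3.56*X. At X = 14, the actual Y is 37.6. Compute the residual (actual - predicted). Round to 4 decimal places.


Fitted value at X = 14 is yhat = -6.29 + 3.56*14 = 43.5500.
Residual = 37.6 - 43.5500 = -5.9500.

-5.9500


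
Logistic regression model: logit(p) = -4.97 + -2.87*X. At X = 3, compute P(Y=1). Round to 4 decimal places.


z = -4.97 + -2.87 * 3 = -13.5800.
Sigmoid: P = 1 / (1 + exp(13.5800)) = 0.0000.

0.0000


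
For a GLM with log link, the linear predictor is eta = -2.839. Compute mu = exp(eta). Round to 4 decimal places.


The inverse log link gives:
mu = exp(-2.839) = 0.0585.

0.0585


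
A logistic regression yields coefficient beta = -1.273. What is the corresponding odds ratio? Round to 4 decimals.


exp(-1.273) = 0.2800.
So the odds ratio is 0.2800.

0.2800


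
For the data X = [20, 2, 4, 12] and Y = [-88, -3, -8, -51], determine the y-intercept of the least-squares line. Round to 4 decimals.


The slope is b1 = -4.8522.
Sample means are xbar = 9.5000 and ybar = -37.5000.
Intercept: b0 = -37.5000 - (-4.8522)(9.5000) = 8.5961.

8.5961


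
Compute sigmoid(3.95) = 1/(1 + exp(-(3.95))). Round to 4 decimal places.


Compute exp(-3.9500) = 0.0193.
Sigmoid = 1 / (1 + 0.0193) = 1 / 1.0193 = 0.9811.

0.9811


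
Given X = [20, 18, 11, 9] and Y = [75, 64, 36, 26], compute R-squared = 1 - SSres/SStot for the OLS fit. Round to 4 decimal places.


Fit the OLS line: b0 = -12.4412, b1 = 4.3235.
SSres = 3.8529.
SStot = 1592.7500.
R^2 = 1 - 3.8529/1592.7500 = 0.9976.

0.9976


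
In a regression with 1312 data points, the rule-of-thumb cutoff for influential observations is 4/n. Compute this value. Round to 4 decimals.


Using the rule of thumb:
Threshold = 4 / 1312 = 0.0030.

0.0030


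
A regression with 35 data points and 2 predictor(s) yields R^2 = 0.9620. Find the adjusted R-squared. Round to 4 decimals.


Adjusted R^2 = 1 - (1 - R^2) * (n-1)/(n-p-1).
(1 - R^2) = 0.0380.
(n-1)/(n-p-1) = 34/32.
(1 - R^2) * (n-1) = 0.0380 * 34 = 1.2920.
Divide by (n-p-1): 1.2920 / 32 = 0.0404.
Adj R^2 = 1 - 0.0404 = 0.9596.

0.9596


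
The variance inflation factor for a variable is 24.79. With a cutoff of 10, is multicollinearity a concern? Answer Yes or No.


Check: VIF = 24.79 vs threshold = 10.
Since 24.79 >= 10, the answer is Yes.

Yes


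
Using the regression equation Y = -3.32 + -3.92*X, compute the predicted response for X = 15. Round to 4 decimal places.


Substitute X = 15 into the equation:
Y = -3.32 + -3.92 * 15 = -3.32 + -58.8000 = -62.1200.

-62.1200


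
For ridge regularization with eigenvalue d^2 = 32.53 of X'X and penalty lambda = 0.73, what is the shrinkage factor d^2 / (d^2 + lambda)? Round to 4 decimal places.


d^2 + lambda = 32.53 + 0.73 = 33.2600.
Shrinkage factor = 32.53/33.2600 = 0.9781.

0.9781


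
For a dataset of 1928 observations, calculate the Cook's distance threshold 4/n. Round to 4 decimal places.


The threshold is 4/n.
4/1928 = 0.0021.

0.0021


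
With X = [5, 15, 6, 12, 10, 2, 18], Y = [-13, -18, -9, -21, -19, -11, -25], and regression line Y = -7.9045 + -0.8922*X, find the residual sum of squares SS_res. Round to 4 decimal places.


Predicted values from Y = -7.9045 + -0.8922*X.
Residuals: [-0.6345, 3.2875, 4.2577, -2.3891, -2.1735, -1.3111, -1.0359].
SSres = 42.5622.

42.5622


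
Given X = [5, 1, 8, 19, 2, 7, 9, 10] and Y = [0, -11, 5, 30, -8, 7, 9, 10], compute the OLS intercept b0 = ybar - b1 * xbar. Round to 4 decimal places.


First find the slope: b1 = 2.2410.
Means: xbar = 7.6250, ybar = 5.2500.
b0 = ybar - b1 * xbar = 5.2500 - 2.2410 * 7.6250 = -11.8380.

-11.8380


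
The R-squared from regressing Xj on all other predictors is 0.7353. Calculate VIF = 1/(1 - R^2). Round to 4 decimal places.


Denominator: 1 - 0.7353 = 0.2647.
VIF = 1 / 0.2647 = 3.7779.

3.7779


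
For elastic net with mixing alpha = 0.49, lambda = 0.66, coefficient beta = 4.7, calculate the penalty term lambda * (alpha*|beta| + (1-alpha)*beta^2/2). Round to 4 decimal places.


alpha * |beta| = 0.49 * 4.7 = 2.3030.
(1-alpha) * beta^2/2 = 0.51 * 22.0900/2 = 5.6330.
Total = 0.66 * (2.3030 + 5.6330) = 5.2377.

5.2377


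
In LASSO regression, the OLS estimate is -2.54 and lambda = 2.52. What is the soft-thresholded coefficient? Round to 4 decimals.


|beta_OLS| = 2.54.
lambda = 2.52.
Since |beta| > lambda, coefficient = sign(beta)*(|beta| - lambda) = -0.0200.
Result = -0.0200.

-0.0200


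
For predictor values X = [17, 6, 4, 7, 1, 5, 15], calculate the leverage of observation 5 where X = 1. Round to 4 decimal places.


n = 7, xbar = 7.8571.
SXX = sum((xi - xbar)^2) = 208.8571.
h = 1/7 + (1 - 7.8571)^2 / 208.8571 = 0.3680.

0.3680


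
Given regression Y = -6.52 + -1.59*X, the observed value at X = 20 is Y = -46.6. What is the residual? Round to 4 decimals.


Fitted value at X = 20 is yhat = -6.52 + -1.59*20 = -38.3200.
Residual = -46.6 - -38.3200 = -8.2800.

-8.2800


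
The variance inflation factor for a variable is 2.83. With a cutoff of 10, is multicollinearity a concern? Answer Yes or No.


The threshold is 10.
VIF = 2.83 is < 10.
Multicollinearity indication: No.

No


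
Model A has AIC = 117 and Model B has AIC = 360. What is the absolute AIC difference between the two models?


Absolute difference = |117 - 360| = 243.
The model with lower AIC (A) is preferred.

243


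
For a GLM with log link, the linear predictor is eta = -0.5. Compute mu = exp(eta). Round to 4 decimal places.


mu = exp(eta) = exp(-0.5).
= 0.6065.

0.6065


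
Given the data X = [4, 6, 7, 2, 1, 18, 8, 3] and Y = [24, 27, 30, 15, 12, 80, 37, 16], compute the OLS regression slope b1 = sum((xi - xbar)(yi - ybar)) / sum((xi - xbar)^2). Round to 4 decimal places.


The sample means are xbar = 6.1250 and ybar = 30.1250.
Compute S_xx = 202.8750 and S_xy = 817.8750.
Slope b1 = S_xy / S_xx = 817.8750 / 202.8750 = 4.0314.

4.0314


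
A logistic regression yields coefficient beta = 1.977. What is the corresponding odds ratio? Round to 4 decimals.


The odds ratio is computed as:
OR = e^(1.977) = 7.2210.

7.2210


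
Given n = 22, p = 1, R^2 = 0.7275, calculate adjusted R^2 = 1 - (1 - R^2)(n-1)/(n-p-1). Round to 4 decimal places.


Adjusted R^2 = 1 - (1 - R^2) * (n-1)/(n-p-1).
(1 - R^2) = 0.2725.
(n-1)/(n-p-1) = 21/20.
(1 - R^2) * (n-1) = 0.2725 * 21 = 5.7225.
Divide by (n-p-1): 5.7225 / 20 = 0.2861.
Adj R^2 = 1 - 0.2861 = 0.7139.

0.7139


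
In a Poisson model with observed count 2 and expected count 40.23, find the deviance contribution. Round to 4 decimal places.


Compute y*ln(y/mu) = 2*ln(2/40.23) = 2*-3.001466 = -6.002932.
y - mu = -38.23.
D = 2*(-6.002932 - (-38.23)) = 64.454136, which rounds to 64.4541.

64.4541


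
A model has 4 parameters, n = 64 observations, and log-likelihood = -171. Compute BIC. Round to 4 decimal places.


ln(64) = 4.158883.
k * ln(n) = 4 * 4.158883 = 16.635532.
-2L = 342.
BIC = 16.635532 + 342 = 358.635532, which rounds to 358.6355.

358.6355


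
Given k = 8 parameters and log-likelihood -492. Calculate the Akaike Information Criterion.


AIC = 2*8 - 2*(-492).
= 16 + 984 = 1000.

1000


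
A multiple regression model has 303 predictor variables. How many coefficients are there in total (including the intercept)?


Each predictor gets one coefficient, plus one intercept.
Total parameters = 303 + 1 = 304.

304


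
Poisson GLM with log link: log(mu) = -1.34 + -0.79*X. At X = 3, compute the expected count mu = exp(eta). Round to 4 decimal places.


eta = -1.34 + -0.79 * 3 = -3.7100.
mu = exp(-3.7100) = 0.0245.

0.0245


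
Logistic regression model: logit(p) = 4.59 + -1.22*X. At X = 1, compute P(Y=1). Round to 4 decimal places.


z = 4.59 + -1.22 * 1 = 3.3700.
Sigmoid: P = 1 / (1 + exp(-3.3700)) = 0.9668.

0.9668


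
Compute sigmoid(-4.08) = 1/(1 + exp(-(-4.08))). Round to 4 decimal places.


Compute exp(4.0800) = 59.1455.
Sigmoid = 1 / (1 + 59.1455) = 1 / 60.1455 = 0.0166.

0.0166


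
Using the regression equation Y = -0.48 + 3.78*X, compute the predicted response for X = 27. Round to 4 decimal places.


Plug X = 27 into Y = -0.48 + 3.78*X:
Y = -0.48 + 102.0600 = 101.5800.

101.5800


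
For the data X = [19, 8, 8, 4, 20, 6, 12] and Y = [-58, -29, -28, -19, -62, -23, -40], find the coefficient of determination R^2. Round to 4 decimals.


Fit the OLS line: b0 = -7.2815, b1 = -2.7017.
SSres = 2.8193.
SStot = 1740.0000.
R^2 = 1 - 2.8193/1740.0000 = 0.9984.

0.9984


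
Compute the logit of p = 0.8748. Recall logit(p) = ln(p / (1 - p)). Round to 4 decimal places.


1 - p = 0.1252.
p/(1-p) = 6.9872.
logit = ln(6.9872) = 1.9441.

1.9441


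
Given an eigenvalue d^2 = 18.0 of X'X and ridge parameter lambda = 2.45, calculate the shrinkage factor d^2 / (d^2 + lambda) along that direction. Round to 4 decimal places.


Compute the denominator: 18.0 + 2.45 = 20.4500.
Shrinkage factor = 18.0 / 20.4500 = 0.8802.

0.8802


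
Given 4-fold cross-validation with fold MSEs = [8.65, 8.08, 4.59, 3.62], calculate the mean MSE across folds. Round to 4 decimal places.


Add all fold MSEs: 24.9400.
Divide by k = 4: 24.9400/4 = 6.2350.

6.2350


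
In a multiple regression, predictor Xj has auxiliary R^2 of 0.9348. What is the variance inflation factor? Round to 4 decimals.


VIF = 1 / (1 - 0.9348).
= 1 / 0.0652 = 15.3374.

15.3374


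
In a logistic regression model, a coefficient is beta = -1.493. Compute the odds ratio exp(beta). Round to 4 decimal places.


Odds ratio = exp(beta) = exp(-1.493).
= 0.2247.

0.2247


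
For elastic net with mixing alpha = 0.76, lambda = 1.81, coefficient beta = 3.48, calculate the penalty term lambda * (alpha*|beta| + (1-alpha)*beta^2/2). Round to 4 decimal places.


Compute:
L1 = 0.76 * 3.48 = 2.6448.
L2 = 0.24 * 3.48^2 / 2 = 1.4532.
Penalty = 1.81 * (2.6448 + 1.4532) = 7.4175.

7.4175


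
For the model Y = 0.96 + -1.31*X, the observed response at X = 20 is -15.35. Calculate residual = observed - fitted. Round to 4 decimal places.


Fitted value at X = 20 is yhat = 0.96 + -1.31*20 = -25.2400.
Residual = -15.35 - -25.2400 = 9.8900.

9.8900
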